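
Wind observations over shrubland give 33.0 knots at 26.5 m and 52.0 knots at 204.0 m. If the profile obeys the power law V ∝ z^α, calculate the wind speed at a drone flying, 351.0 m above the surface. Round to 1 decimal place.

58.7 knots

First find α: α = ln(V₂/V₁)/ln(z₂/z₁) = ln(52.0/33.0)/ln(204.0/26.5) = 0.45474/2.04098 = 0.2228
Extrapolate from 204.0 m to 351.0 m: V₃ = 52.0 × (351.0/204.0)^0.2228 = 52.0 × 1.1285 = 58.6831 knots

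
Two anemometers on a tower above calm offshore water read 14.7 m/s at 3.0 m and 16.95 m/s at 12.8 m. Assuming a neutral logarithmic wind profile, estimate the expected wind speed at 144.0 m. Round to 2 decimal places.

20.70 m/s

Log law: V ∝ ln(z/z₀). From the pair, with r = V₁/V₂ = 0.86726,
ln z₀ = (ln z₁ − r·ln z₂)/(1 − r) = (1.0986 − 0.86726×2.5494)/0.13274 = -8.3802 → z₀ = 0.0002294 m
V₃ = V₁ · ln(z₃/z₀)/ln(z₁/z₀) = 14.7 × 13.3500/9.4788 = 20.7036 m/s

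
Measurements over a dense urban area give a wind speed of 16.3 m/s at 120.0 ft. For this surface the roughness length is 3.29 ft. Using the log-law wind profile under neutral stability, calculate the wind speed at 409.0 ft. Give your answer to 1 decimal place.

Log law: V(z) ∝ ln(z/z₀), so V₂/V₁ = ln(z₂/z₀) / ln(z₁/z₀).
ln(409.0/3.29) = 4.8228, ln(120.0/3.29) = 3.5966
V₂ = 16.3 × 4.8228/3.5966 = 16.3 × 1.3409 = 21.8573 m/s

21.9 m/s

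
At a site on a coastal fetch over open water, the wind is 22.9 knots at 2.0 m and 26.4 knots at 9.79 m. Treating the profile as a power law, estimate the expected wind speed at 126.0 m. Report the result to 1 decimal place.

First find α: α = ln(V₂/V₁)/ln(z₂/z₁) = ln(26.4/22.9)/ln(9.79/2.0) = 0.14223/1.58821 = 0.0896
Extrapolate from 9.79 m to 126.0 m: V₃ = 26.4 × (126.0/9.79)^0.0896 = 26.4 × 1.2571 = 33.1871 knots

33.2 knots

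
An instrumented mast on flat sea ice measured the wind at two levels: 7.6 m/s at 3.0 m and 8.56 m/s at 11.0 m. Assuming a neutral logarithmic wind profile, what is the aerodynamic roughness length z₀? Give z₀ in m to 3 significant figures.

z₀ ≈ 0.000102 m

Log law: V(z) ∝ ln(z/z₀). With r = V₁/V₂ = 7.6/8.56 = 0.88785,
r · ln(z₂/z₀) = ln(z₁/z₀) ⇒ ln z₀ = (ln z₁ − r·ln z₂)/(1 − r)
ln z₀ = (1.09861 − 0.88785×2.39790) / 0.11215 = -9.1874
z₀ = exp(-9.1874) = 0.0001023 m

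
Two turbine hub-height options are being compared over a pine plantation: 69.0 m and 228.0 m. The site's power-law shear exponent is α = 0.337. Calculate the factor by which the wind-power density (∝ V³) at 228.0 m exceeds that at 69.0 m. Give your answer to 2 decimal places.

3.35

Speed ratio: V_B/V_A = (z_B/z_A)^α = (228.0/69.0)^0.337 = (3.3043)^0.337 = 1.49600
Power-density ratio: P_B/P_A = (V_B/V_A)³ = (1.49600)³ = 3.34808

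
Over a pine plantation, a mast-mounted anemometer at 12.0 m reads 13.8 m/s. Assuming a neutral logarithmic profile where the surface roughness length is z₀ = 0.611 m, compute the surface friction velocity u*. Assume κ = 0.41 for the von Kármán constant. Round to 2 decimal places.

u* ≈ 1.90 m/s

Log law: V(z) = (u*/κ) · ln(z/z₀) ⇒ u* = κ · V / ln(z/z₀)
u* = 0.41 × 13.8 / ln(12.0/0.611) = 0.41 × 13.8 / 2.9776
   = 5.6580 / 2.9776 = 1.9002 m/s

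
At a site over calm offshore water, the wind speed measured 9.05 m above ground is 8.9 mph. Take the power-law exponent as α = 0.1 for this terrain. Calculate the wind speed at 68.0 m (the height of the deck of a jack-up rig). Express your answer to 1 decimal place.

10.9 mph

Power-law profile: V₂ = V₁ · (z₂/z₁)^α
V₂ = 8.9 × (68.0/9.05)^0.1 = 8.9 × (7.5138)^0.1
    = 8.9 × 1.2234 = 10.8887 mph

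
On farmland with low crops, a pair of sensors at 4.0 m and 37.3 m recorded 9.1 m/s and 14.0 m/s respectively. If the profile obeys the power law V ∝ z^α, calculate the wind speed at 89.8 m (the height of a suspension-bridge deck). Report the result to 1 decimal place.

16.6 m/s

First find α: α = ln(V₂/V₁)/ln(z₂/z₁) = ln(14.0/9.1)/ln(37.3/4.0) = 0.43078/2.23270 = 0.1929
Extrapolate from 37.3 m to 89.8 m: V₃ = 14.0 × (89.8/37.3)^0.1929 = 14.0 × 1.1847 = 16.5863 m/s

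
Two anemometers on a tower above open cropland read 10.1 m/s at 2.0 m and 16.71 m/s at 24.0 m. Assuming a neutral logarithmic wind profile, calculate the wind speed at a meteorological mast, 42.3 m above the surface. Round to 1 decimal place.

18.2 m/s

Log law: V ∝ ln(z/z₀). From the pair, with r = V₁/V₂ = 0.60443,
ln z₀ = (ln z₁ − r·ln z₂)/(1 − r) = (0.6931 − 0.60443×3.1781)/0.39557 = -3.1038 → z₀ = 0.04488 m
V₃ = V₁ · ln(z₃/z₀)/ln(z₁/z₀) = 10.1 × 6.8485/3.7969 = 18.2175 m/s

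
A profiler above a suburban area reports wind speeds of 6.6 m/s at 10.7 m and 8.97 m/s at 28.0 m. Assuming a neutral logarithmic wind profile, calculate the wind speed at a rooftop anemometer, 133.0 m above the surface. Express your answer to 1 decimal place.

Log law: V ∝ ln(z/z₀). From the pair, with r = V₁/V₂ = 0.73579,
ln z₀ = (ln z₁ − r·ln z₂)/(1 − r) = (2.3702 − 0.73579×3.3322)/0.26421 = -0.3086 → z₀ = 0.7344 m
V₃ = V₁ · ln(z₃/z₀)/ln(z₁/z₀) = 6.6 × 5.1990/2.6789 = 12.8088 m/s

12.8 m/s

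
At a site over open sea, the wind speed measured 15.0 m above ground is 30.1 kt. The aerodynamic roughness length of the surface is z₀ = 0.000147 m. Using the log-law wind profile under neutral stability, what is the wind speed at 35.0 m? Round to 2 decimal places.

Log law: V(z) ∝ ln(z/z₀), so V₂/V₁ = ln(z₂/z₀) / ln(z₁/z₀).
ln(35.0/0.000147) = 12.3804, ln(15.0/0.000147) = 11.5331
V₂ = 30.1 × 12.3804/11.5331 = 30.1 × 1.0735 = 32.3113 kt

32.31 kt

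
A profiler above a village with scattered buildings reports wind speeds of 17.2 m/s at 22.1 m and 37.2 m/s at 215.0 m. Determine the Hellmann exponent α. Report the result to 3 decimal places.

α ≈ 0.339

Power law: V₂/V₁ = (z₂/z₁)^α ⇒ α = ln(V₂/V₁) / ln(z₂/z₁)
α = ln(37.2/17.2) / ln(215.0/22.1) = ln(2.1628) / ln(9.7285)
  = 0.77140 / 2.27506 = 0.33907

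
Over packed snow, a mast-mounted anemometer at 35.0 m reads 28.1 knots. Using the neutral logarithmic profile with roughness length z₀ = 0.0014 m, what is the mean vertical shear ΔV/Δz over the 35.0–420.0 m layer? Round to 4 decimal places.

Log law: V₂ = V₁ · ln(z₂/z₀)/ln(z₁/z₀) = 28.1 × 12.6115/10.1266 = 34.9953 knots
ΔV/Δz = (34.9953 − 28.1)/(420.0 − 35.0) = 6.8953/385.0000 = 0.01791 knots/m

0.0179 knots/m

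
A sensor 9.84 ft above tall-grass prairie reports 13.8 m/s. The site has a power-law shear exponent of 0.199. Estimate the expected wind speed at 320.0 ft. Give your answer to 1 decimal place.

Power-law profile: V₂ = V₁ · (z₂/z₁)^α
V₂ = 13.8 × (320.0/9.84)^0.199 = 13.8 × (32.5203)^0.199
    = 13.8 × 1.9995 = 27.5929 m/s

27.6 m/s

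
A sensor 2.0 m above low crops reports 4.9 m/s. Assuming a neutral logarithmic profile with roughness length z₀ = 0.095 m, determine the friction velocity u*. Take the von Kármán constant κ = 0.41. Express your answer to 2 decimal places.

Log law: V(z) = (u*/κ) · ln(z/z₀) ⇒ u* = κ · V / ln(z/z₀)
u* = 0.41 × 4.9 / ln(2.0/0.095) = 0.41 × 4.9 / 3.0470
   = 2.0090 / 3.0470 = 0.6593 m/s

u* ≈ 0.66 m/s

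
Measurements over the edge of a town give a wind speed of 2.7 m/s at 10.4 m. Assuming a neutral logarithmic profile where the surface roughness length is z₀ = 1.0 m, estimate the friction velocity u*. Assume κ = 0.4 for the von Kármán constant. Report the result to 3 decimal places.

Log law: V(z) = (u*/κ) · ln(z/z₀) ⇒ u* = κ · V / ln(z/z₀)
u* = 0.4 × 2.7 / ln(10.4/1.0) = 0.4 × 2.7 / 2.3418
   = 1.0800 / 2.3418 = 0.4612 m/s

u* ≈ 0.461 m/s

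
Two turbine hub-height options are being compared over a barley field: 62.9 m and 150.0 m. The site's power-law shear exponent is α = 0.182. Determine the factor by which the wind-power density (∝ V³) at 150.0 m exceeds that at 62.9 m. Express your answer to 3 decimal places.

1.607

Speed ratio: V_B/V_A = (z_B/z_A)^α = (150.0/62.9)^0.182 = (2.3847)^0.182 = 1.17137
Power-density ratio: P_B/P_A = (V_B/V_A)³ = (1.17137)³ = 1.60725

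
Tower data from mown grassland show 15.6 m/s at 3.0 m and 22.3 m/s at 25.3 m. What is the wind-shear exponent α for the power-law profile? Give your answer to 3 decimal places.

Power law: V₂/V₁ = (z₂/z₁)^α ⇒ α = ln(V₂/V₁) / ln(z₂/z₁)
α = ln(22.3/15.6) / ln(25.3/3.0) = ln(1.4295) / ln(8.4333)
  = 0.35732 / 2.13219 = 0.16758

α ≈ 0.168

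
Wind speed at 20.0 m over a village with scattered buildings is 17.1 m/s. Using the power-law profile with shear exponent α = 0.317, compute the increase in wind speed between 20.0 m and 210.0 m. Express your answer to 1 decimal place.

18.9 m/s

Power law: V₂ = V₁ · (z₂/z₁)^α = 17.1 × (10.5000)^0.317 = 36.0341 m/s
ΔV = 36.0341 − 17.1 = 18.9341 m/s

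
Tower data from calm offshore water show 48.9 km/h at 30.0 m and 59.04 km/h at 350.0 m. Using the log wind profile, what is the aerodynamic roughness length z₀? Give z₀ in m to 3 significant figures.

z₀ ≈ 0.000215 m

Log law: V(z) ∝ ln(z/z₀). With r = V₁/V₂ = 48.9/59.04 = 0.82825,
r · ln(z₂/z₀) = ln(z₁/z₀) ⇒ ln z₀ = (ln z₁ − r·ln z₂)/(1 − r)
ln z₀ = (3.40120 − 0.82825×5.85793) / 0.17175 = -8.4464
z₀ = exp(-8.4464) = 0.0002147 m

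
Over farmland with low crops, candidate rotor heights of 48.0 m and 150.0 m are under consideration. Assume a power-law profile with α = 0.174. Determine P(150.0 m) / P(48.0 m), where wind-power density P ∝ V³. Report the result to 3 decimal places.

Speed ratio: V_B/V_A = (z_B/z_A)^α = (150.0/48.0)^0.174 = (3.1250)^0.174 = 1.21928
Power-density ratio: P_B/P_A = (V_B/V_A)³ = (1.21928)³ = 1.81264

1.813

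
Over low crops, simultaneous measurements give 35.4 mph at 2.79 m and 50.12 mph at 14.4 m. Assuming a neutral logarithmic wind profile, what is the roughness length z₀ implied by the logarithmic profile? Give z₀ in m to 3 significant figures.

z₀ ≈ 0.0539 m

Log law: V(z) ∝ ln(z/z₀). With r = V₁/V₂ = 35.4/50.12 = 0.70630,
r · ln(z₂/z₀) = ln(z₁/z₀) ⇒ ln z₀ = (ln z₁ − r·ln z₂)/(1 − r)
ln z₀ = (1.02604 − 0.70630×2.66723) / 0.29370 = -2.9208
z₀ = exp(-2.9208) = 0.05389 m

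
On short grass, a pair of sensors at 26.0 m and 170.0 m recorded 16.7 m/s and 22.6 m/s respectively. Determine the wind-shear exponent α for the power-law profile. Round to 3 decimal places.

Power law: V₂/V₁ = (z₂/z₁)^α ⇒ α = ln(V₂/V₁) / ln(z₂/z₁)
α = ln(22.6/16.7) / ln(170.0/26.0) = ln(1.3533) / ln(6.5385)
  = 0.30254 / 1.87770 = 0.16112

α ≈ 0.161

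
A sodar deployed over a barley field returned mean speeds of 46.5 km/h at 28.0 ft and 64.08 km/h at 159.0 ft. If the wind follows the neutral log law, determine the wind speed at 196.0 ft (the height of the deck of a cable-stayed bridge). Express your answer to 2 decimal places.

66.20 km/h

Log law: V ∝ ln(z/z₀). From the pair, with r = V₁/V₂ = 0.72566,
ln z₀ = (ln z₁ − r·ln z₂)/(1 − r) = (3.3322 − 0.72566×5.0689)/0.27434 = -1.2615 → z₀ = 0.2832 ft
V₃ = V₁ · ln(z₃/z₀)/ln(z₁/z₀) = 46.5 × 6.5396/4.5937 = 66.1978 km/h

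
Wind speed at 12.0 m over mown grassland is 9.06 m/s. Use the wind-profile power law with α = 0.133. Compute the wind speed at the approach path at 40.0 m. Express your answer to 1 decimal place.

10.6 m/s

Power-law profile: V₂ = V₁ · (z₂/z₁)^α
V₂ = 9.06 × (40.0/12.0)^0.133 = 9.06 × (3.3333)^0.133
    = 9.06 × 1.1737 = 10.6334 m/s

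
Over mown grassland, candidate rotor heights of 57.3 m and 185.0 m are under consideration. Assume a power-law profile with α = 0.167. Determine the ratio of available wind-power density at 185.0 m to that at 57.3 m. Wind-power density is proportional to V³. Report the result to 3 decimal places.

1.799

Speed ratio: V_B/V_A = (z_B/z_A)^α = (185.0/57.3)^0.167 = (3.2286)^0.167 = 1.21620
Power-density ratio: P_B/P_A = (V_B/V_A)³ = (1.21620)³ = 1.79894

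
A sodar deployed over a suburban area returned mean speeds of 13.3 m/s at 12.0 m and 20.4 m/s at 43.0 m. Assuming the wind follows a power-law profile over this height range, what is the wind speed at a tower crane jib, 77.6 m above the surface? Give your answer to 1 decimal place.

First find α: α = ln(V₂/V₁)/ln(z₂/z₁) = ln(20.4/13.3)/ln(43.0/12.0) = 0.42777/1.27629 = 0.3352
Extrapolate from 43.0 m to 77.6 m: V₃ = 20.4 × (77.6/43.0)^0.3352 = 20.4 × 1.2188 = 24.8636 m/s

24.9 m/s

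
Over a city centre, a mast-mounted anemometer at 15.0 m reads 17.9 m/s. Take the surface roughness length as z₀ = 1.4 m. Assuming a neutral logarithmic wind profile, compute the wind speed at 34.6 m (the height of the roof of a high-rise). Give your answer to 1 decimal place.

Log law: V(z) ∝ ln(z/z₀), so V₂/V₁ = ln(z₂/z₀) / ln(z₁/z₀).
ln(34.6/1.4) = 3.2074, ln(15.0/1.4) = 2.3716
V₂ = 17.9 × 3.2074/2.3716 = 17.9 × 1.3524 = 24.2084 m/s

24.2 m/s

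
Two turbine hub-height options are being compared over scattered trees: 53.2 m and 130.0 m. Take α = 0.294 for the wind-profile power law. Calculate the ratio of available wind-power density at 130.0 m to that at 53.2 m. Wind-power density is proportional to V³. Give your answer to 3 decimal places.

2.199

Speed ratio: V_B/V_A = (z_B/z_A)^α = (130.0/53.2)^0.294 = (2.4436)^0.294 = 1.30041
Power-density ratio: P_B/P_A = (V_B/V_A)³ = (1.30041)³ = 2.19909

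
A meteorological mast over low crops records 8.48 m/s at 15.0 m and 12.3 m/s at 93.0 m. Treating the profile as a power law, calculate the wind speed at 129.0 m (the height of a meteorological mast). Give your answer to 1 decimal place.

First find α: α = ln(V₂/V₁)/ln(z₂/z₁) = ln(12.3/8.48)/ln(93.0/15.0) = 0.37189/1.82455 = 0.2038
Extrapolate from 93.0 m to 129.0 m: V₃ = 12.3 × (129.0/93.0)^0.2038 = 12.3 × 1.0690 = 13.1483 m/s

13.1 m/s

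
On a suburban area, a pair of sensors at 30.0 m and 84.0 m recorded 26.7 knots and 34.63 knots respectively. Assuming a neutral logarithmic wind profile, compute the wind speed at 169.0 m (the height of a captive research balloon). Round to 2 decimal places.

40.01 knots

Log law: V ∝ ln(z/z₀). From the pair, with r = V₁/V₂ = 0.77101,
ln z₀ = (ln z₁ − r·ln z₂)/(1 − r) = (3.4012 − 0.77101×4.4308)/0.22899 = -0.0655 → z₀ = 0.9366 m
V₃ = V₁ · ln(z₃/z₀)/ln(z₁/z₀) = 26.7 × 5.1954/3.4667 = 40.0142 knots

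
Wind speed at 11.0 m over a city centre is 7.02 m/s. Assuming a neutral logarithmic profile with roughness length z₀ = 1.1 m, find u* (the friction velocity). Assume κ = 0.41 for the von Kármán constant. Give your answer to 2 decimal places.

Log law: V(z) = (u*/κ) · ln(z/z₀) ⇒ u* = κ · V / ln(z/z₀)
u* = 0.41 × 7.02 / ln(11.0/1.1) = 0.41 × 7.02 / 2.3026
   = 2.8782 / 2.3026 = 1.2500 m/s

u* ≈ 1.25 m/s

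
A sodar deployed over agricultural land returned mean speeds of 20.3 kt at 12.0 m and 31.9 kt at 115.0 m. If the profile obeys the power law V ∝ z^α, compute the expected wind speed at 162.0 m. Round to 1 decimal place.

First find α: α = ln(V₂/V₁)/ln(z₂/z₁) = ln(31.9/20.3)/ln(115.0/12.0) = 0.45199/2.26003 = 0.2000
Extrapolate from 115.0 m to 162.0 m: V₃ = 31.9 × (162.0/115.0)^0.2000 = 31.9 × 1.0709 = 34.1627 kt

34.2 kt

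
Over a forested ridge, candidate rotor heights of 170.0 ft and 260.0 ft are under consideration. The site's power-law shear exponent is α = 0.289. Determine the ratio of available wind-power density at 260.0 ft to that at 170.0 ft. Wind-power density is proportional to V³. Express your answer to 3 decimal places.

1.445

Speed ratio: V_B/V_A = (z_B/z_A)^α = (260.0/170.0)^0.289 = (1.5294)^0.289 = 1.13065
Power-density ratio: P_B/P_A = (V_B/V_A)³ = (1.13065)³ = 1.44538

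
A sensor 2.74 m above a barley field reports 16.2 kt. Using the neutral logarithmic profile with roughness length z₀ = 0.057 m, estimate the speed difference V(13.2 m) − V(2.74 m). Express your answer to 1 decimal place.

Log law: V₂ = V₁ · ln(z₂/z₀)/ln(z₁/z₀) = 16.2 × 5.4449/3.8727 = 22.7770 kt
ΔV = 22.7770 − 16.2 = 6.5770 kt

6.6 kt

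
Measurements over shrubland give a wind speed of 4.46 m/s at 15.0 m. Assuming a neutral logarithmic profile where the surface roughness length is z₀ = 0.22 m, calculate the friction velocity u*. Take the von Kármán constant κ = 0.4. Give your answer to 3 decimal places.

Log law: V(z) = (u*/κ) · ln(z/z₀) ⇒ u* = κ · V / ln(z/z₀)
u* = 0.4 × 4.46 / ln(15.0/0.22) = 0.4 × 4.46 / 4.2222
   = 1.7840 / 4.2222 = 0.4225 m/s

u* ≈ 0.423 m/s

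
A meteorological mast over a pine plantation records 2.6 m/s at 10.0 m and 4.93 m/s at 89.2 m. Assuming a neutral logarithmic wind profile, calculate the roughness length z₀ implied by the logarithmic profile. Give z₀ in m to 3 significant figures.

z₀ ≈ 0.870 m

Log law: V(z) ∝ ln(z/z₀). With r = V₁/V₂ = 2.6/4.93 = 0.52738,
r · ln(z₂/z₀) = ln(z₁/z₀) ⇒ ln z₀ = (ln z₁ − r·ln z₂)/(1 − r)
ln z₀ = (2.30259 − 0.52738×4.49088) / 0.47262 = -0.1393
z₀ = exp(-0.1393) = 0.8700 m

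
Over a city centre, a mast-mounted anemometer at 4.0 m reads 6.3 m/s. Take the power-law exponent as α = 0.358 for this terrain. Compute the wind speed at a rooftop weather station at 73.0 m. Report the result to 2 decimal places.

17.82 m/s

Power-law profile: V₂ = V₁ · (z₂/z₁)^α
V₂ = 6.3 × (73.0/4.0)^0.358 = 6.3 × (18.2500)^0.358
    = 6.3 × 2.8283 = 17.8186 m/s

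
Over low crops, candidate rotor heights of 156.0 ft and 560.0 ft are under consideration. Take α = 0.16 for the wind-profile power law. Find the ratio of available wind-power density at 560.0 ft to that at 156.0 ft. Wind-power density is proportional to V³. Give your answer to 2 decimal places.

1.85

Speed ratio: V_B/V_A = (z_B/z_A)^α = (560.0/156.0)^0.16 = (3.5897)^0.16 = 1.22690
Power-density ratio: P_B/P_A = (V_B/V_A)³ = (1.22690)³ = 1.84684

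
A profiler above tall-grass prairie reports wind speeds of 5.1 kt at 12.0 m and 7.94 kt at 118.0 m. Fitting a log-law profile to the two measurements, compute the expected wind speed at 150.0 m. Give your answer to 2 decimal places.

Log law: V ∝ ln(z/z₀). From the pair, with r = V₁/V₂ = 0.64232,
ln z₀ = (ln z₁ − r·ln z₂)/(1 − r) = (2.4849 − 0.64232×4.7707)/0.35768 = -1.6198 → z₀ = 0.1979 m
V₃ = V₁ · ln(z₃/z₀)/ln(z₁/z₀) = 5.1 × 6.6305/4.1047 = 8.2381 kt

8.24 kt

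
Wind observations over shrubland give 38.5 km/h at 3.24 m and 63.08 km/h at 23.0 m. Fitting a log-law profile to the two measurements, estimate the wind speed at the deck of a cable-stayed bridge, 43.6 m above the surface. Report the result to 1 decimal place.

Log law: V ∝ ln(z/z₀). From the pair, with r = V₁/V₂ = 0.61034,
ln z₀ = (ln z₁ − r·ln z₂)/(1 − r) = (1.1756 − 0.61034×3.1355)/0.38966 = -1.8943 → z₀ = 0.1504 m
V₃ = V₁ · ln(z₃/z₀)/ln(z₁/z₀) = 38.5 × 5.6693/3.0699 = 71.1010 km/h

71.1 km/h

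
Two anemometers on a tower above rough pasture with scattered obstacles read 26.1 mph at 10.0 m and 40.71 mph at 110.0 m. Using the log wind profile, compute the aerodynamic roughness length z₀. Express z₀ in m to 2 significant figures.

z₀ ≈ 0.14 m

Log law: V(z) ∝ ln(z/z₀). With r = V₁/V₂ = 26.1/40.71 = 0.64112,
r · ln(z₂/z₀) = ln(z₁/z₀) ⇒ ln z₀ = (ln z₁ − r·ln z₂)/(1 − r)
ln z₀ = (2.30259 − 0.64112×4.70048) / 0.35888 = -1.9811
z₀ = exp(-1.9811) = 0.1379 m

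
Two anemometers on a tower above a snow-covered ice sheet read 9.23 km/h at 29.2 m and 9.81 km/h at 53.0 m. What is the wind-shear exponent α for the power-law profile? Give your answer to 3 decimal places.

α ≈ 0.102

Power law: V₂/V₁ = (z₂/z₁)^α ⇒ α = ln(V₂/V₁) / ln(z₂/z₁)
α = ln(9.81/9.23) / ln(53.0/29.2) = ln(1.0628) / ln(1.8151)
  = 0.06094 / 0.59612 = 0.10223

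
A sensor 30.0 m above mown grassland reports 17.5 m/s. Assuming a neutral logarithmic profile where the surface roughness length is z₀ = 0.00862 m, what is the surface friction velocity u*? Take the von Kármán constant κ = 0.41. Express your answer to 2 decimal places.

u* ≈ 0.88 m/s

Log law: V(z) = (u*/κ) · ln(z/z₀) ⇒ u* = κ · V / ln(z/z₀)
u* = 0.41 × 17.5 / ln(30.0/0.00862) = 0.41 × 17.5 / 8.1549
   = 7.1750 / 8.1549 = 0.8798 m/s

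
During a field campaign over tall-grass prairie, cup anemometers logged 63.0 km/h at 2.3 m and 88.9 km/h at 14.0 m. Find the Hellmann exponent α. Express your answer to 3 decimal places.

α ≈ 0.191

Power law: V₂/V₁ = (z₂/z₁)^α ⇒ α = ln(V₂/V₁) / ln(z₂/z₁)
α = ln(88.9/63.0) / ln(14.0/2.3) = ln(1.4111) / ln(6.0870)
  = 0.34438 / 1.80615 = 0.19067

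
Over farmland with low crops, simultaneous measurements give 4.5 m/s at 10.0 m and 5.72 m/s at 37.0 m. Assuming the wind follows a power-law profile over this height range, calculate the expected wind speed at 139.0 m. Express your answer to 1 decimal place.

7.3 m/s

First find α: α = ln(V₂/V₁)/ln(z₂/z₁) = ln(5.72/4.5)/ln(37.0/10.0) = 0.23989/1.30833 = 0.1834
Extrapolate from 37.0 m to 139.0 m: V₃ = 5.72 × (139.0/37.0)^0.1834 = 5.72 × 1.2747 = 7.2911 m/s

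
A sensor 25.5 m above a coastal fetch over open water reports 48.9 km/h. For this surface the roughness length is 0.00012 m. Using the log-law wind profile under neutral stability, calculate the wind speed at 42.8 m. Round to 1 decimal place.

51.0 km/h

Log law: V(z) ∝ ln(z/z₀), so V₂/V₁ = ln(z₂/z₀) / ln(z₁/z₀).
ln(42.8/0.00012) = 12.7846, ln(25.5/0.00012) = 12.2667
V₂ = 48.9 × 12.7846/12.2667 = 48.9 × 1.0422 = 50.9644 km/h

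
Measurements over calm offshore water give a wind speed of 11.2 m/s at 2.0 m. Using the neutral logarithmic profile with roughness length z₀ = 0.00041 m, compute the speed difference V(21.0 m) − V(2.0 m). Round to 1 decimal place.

3.1 m/s

Log law: V₂ = V₁ · ln(z₂/z₀)/ln(z₁/z₀) = 11.2 × 10.8439/8.4925 = 14.3010 m/s
ΔV = 14.3010 − 11.2 = 3.1010 m/s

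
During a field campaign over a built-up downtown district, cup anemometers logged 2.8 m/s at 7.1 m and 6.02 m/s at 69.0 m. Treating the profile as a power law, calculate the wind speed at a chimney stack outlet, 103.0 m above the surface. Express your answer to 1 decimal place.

First find α: α = ln(V₂/V₁)/ln(z₂/z₁) = ln(6.02/2.8)/ln(69.0/7.1) = 0.76547/2.27401 = 0.3366
Extrapolate from 69.0 m to 103.0 m: V₃ = 6.02 × (103.0/69.0)^0.3366 = 6.02 × 1.1444 = 6.8891 m/s

6.9 m/s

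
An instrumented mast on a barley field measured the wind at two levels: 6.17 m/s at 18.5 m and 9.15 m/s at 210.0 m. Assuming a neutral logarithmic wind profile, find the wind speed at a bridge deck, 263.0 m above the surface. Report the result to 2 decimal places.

9.43 m/s

Log law: V ∝ ln(z/z₀). From the pair, with r = V₁/V₂ = 0.67432,
ln z₀ = (ln z₁ − r·ln z₂)/(1 − r) = (2.9178 − 0.67432×5.3471)/0.32568 = -2.1121 → z₀ = 0.1210 m
V₃ = V₁ · ln(z₃/z₀)/ln(z₁/z₀) = 6.17 × 7.6843/5.0299 = 9.4261 m/s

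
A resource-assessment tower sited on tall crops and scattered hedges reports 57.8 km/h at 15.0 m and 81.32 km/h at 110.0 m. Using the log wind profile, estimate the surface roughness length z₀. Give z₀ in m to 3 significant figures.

z₀ ≈ 0.112 m

Log law: V(z) ∝ ln(z/z₀). With r = V₁/V₂ = 57.8/81.32 = 0.71077,
r · ln(z₂/z₀) = ln(z₁/z₀) ⇒ ln z₀ = (ln z₁ − r·ln z₂)/(1 − r)
ln z₀ = (2.70805 − 0.71077×4.70048) / 0.28923 = -2.1883
z₀ = exp(-2.1883) = 0.1121 m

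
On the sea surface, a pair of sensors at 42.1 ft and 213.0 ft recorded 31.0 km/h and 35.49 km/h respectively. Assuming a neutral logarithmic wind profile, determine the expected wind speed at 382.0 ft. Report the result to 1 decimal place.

37.1 km/h

Log law: V ∝ ln(z/z₀). From the pair, with r = V₁/V₂ = 0.87349,
ln z₀ = (ln z₁ − r·ln z₂)/(1 − r) = (3.7400 − 0.87349×5.3613)/0.12651 = -7.4534 → z₀ = 0.0005795 ft
V₃ = V₁ · ln(z₃/z₀)/ln(z₁/z₀) = 31.0 × 13.3988/11.1934 = 37.1077 km/h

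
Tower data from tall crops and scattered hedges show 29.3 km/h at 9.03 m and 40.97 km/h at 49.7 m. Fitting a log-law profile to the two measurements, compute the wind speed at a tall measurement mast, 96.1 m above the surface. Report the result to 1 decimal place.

Log law: V ∝ ln(z/z₀). From the pair, with r = V₁/V₂ = 0.71516,
ln z₀ = (ln z₁ − r·ln z₂)/(1 − r) = (2.2006 − 0.71516×3.9060)/0.28484 = -2.0813 → z₀ = 0.1248 m
V₃ = V₁ · ln(z₃/z₀)/ln(z₁/z₀) = 29.3 × 6.6467/4.2819 = 45.4820 km/h

45.5 km/h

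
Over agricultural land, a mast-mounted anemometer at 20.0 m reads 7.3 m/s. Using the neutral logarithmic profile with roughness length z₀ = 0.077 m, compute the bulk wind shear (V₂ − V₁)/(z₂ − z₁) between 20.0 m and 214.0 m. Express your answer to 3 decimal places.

Log law: V₂ = V₁ · ln(z₂/z₀)/ln(z₁/z₀) = 7.3 × 7.9299/5.5597 = 10.4122 m/s
ΔV/Δz = (10.4122 − 7.3)/(214.0 − 20.0) = 3.1122/194.0000 = 0.01604 m/s/m

0.016 m/s/m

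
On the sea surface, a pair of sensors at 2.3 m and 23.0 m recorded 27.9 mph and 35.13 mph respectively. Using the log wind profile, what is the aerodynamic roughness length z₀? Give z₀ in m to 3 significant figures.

Log law: V(z) ∝ ln(z/z₀). With r = V₁/V₂ = 27.9/35.13 = 0.79419,
r · ln(z₂/z₀) = ln(z₁/z₀) ⇒ ln z₀ = (ln z₁ − r·ln z₂)/(1 − r)
ln z₀ = (0.83291 − 0.79419×3.13549) / 0.20581 = -8.0526
z₀ = exp(-8.0526) = 0.0003183 m

z₀ ≈ 0.000318 m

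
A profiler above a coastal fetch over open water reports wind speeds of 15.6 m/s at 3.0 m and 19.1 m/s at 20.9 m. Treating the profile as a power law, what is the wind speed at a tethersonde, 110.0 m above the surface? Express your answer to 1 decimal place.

22.7 m/s

First find α: α = ln(V₂/V₁)/ln(z₂/z₁) = ln(19.1/15.6)/ln(20.9/3.0) = 0.20242/1.94114 = 0.1043
Extrapolate from 20.9 m to 110.0 m: V₃ = 19.1 × (110.0/20.9)^0.1043 = 19.1 × 1.1891 = 22.7114 m/s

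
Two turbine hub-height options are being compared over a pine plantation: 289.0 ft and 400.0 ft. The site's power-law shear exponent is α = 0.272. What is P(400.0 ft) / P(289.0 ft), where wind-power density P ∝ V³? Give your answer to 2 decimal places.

1.30

Speed ratio: V_B/V_A = (z_B/z_A)^α = (400.0/289.0)^0.272 = (1.3841)^0.272 = 1.09244
Power-density ratio: P_B/P_A = (V_B/V_A)³ = (1.09244)³ = 1.30373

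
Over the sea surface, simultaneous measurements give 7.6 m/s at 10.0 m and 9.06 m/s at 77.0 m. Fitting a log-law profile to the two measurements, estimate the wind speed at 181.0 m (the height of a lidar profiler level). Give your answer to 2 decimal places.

9.67 m/s

Log law: V ∝ ln(z/z₀). From the pair, with r = V₁/V₂ = 0.83885,
ln z₀ = (ln z₁ − r·ln z₂)/(1 − r) = (2.3026 − 0.83885×4.3438)/0.16115 = -8.3229 → z₀ = 0.0002429 m
V₃ = V₁ · ln(z₃/z₀)/ln(z₁/z₀) = 7.6 × 13.5214/10.6255 = 9.6713 m/s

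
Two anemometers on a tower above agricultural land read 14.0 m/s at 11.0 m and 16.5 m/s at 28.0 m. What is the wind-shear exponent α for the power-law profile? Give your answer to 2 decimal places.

Power law: V₂/V₁ = (z₂/z₁)^α ⇒ α = ln(V₂/V₁) / ln(z₂/z₁)
α = ln(16.5/14.0) / ln(28.0/11.0) = ln(1.1786) / ln(2.5455)
  = 0.16430 / 0.93431 = 0.17586

α ≈ 0.18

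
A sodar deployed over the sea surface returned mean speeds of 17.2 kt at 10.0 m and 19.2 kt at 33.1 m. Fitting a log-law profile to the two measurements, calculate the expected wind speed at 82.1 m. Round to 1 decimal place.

20.7 kt

Log law: V ∝ ln(z/z₀). From the pair, with r = V₁/V₂ = 0.89583,
ln z₀ = (ln z₁ − r·ln z₂)/(1 − r) = (2.3026 − 0.89583×3.4995)/0.10417 = -7.9912 → z₀ = 0.0003384 m
V₃ = V₁ · ln(z₃/z₀)/ln(z₁/z₀) = 17.2 × 12.3991/10.2938 = 20.7179 kt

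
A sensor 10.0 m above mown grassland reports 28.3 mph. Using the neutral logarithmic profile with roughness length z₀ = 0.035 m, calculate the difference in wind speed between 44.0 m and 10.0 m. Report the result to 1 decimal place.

Log law: V₂ = V₁ · ln(z₂/z₀)/ln(z₁/z₀) = 28.3 × 7.1366/5.6550 = 35.7146 mph
ΔV = 35.7146 − 28.3 = 7.4146 mph

7.4 mph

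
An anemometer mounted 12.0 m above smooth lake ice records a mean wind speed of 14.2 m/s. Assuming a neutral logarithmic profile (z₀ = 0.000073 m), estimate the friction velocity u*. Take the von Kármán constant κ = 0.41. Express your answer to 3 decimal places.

u* ≈ 0.485 m/s

Log law: V(z) = (u*/κ) · ln(z/z₀) ⇒ u* = κ · V / ln(z/z₀)
u* = 0.41 × 14.2 / ln(12.0/0.000073) = 0.41 × 14.2 / 12.0100
   = 5.8220 / 12.0100 = 0.4848 m/s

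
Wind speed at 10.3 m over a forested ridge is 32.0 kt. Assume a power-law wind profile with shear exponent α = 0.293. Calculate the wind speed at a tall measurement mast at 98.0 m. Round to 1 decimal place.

61.9 kt

Power-law profile: V₂ = V₁ · (z₂/z₁)^α
V₂ = 32.0 × (98.0/10.3)^0.293 = 32.0 × (9.5146)^0.293
    = 32.0 × 1.9349 = 61.9181 kt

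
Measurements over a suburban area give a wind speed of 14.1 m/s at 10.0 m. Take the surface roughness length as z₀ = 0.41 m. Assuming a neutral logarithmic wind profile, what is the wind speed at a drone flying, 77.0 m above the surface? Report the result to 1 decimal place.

23.1 m/s

Log law: V(z) ∝ ln(z/z₀), so V₂/V₁ = ln(z₂/z₀) / ln(z₁/z₀).
ln(77.0/0.41) = 5.2354, ln(10.0/0.41) = 3.1942
V₂ = 14.1 × 5.2354/3.1942 = 14.1 × 1.6390 = 23.1105 m/s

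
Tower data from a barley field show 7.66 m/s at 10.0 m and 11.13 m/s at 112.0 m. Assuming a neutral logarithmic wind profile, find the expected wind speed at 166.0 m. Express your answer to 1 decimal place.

Log law: V ∝ ln(z/z₀). From the pair, with r = V₁/V₂ = 0.68823,
ln z₀ = (ln z₁ − r·ln z₂)/(1 − r) = (2.3026 − 0.68823×4.7185)/0.31177 = -3.0305 → z₀ = 0.04829 m
V₃ = V₁ · ln(z₃/z₀)/ln(z₁/z₀) = 7.66 × 8.1425/5.3331 = 11.6952 m/s

11.7 m/s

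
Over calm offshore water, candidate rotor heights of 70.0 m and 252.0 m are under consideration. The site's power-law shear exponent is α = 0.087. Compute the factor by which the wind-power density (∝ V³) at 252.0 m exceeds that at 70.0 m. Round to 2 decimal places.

1.40

Speed ratio: V_B/V_A = (z_B/z_A)^α = (252.0/70.0)^0.087 = (3.6000)^0.087 = 1.11789
Power-density ratio: P_B/P_A = (V_B/V_A)³ = (1.11789)³ = 1.39700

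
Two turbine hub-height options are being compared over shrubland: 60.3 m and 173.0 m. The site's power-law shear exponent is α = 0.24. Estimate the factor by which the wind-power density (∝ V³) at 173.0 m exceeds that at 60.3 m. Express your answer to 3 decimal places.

2.136

Speed ratio: V_B/V_A = (z_B/z_A)^α = (173.0/60.3)^0.24 = (2.8690)^0.24 = 1.28782
Power-density ratio: P_B/P_A = (V_B/V_A)³ = (1.28782)³ = 2.13582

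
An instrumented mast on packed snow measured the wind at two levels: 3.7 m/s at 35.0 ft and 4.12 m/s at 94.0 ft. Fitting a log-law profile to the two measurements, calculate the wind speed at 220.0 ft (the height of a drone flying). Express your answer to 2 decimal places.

Log law: V ∝ ln(z/z₀). From the pair, with r = V₁/V₂ = 0.89806,
ln z₀ = (ln z₁ − r·ln z₂)/(1 − r) = (3.5553 − 0.89806×4.5433)/0.10194 = -5.1480 → z₀ = 0.005811 ft
V₃ = V₁ · ln(z₃/z₀)/ln(z₁/z₀) = 3.7 × 10.5416/8.7033 = 4.4815 m/s

4.48 m/s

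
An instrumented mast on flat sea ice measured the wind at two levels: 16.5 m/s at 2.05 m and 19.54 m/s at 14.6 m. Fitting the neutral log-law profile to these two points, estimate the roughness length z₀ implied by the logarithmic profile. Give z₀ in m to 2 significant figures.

Log law: V(z) ∝ ln(z/z₀). With r = V₁/V₂ = 16.5/19.54 = 0.84442,
r · ln(z₂/z₀) = ln(z₁/z₀) ⇒ ln z₀ = (ln z₁ − r·ln z₂)/(1 − r)
ln z₀ = (0.71784 − 0.84442×2.68102) / 0.15558 = -9.9376
z₀ = exp(-9.9376) = 0.00004832 m

z₀ ≈ 0.000048 m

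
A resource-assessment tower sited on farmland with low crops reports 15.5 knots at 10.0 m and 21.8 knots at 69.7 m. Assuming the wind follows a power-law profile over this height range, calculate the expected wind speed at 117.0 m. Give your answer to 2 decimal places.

23.88 knots

First find α: α = ln(V₂/V₁)/ln(z₂/z₁) = ln(21.8/15.5)/ln(69.7/10.0) = 0.34107/1.94162 = 0.1757
Extrapolate from 69.7 m to 117.0 m: V₃ = 21.8 × (117.0/69.7)^0.1757 = 21.8 × 1.0953 = 23.8766 knots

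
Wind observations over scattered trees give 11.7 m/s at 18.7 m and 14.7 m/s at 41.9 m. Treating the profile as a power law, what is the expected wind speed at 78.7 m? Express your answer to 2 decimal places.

17.57 m/s

First find α: α = ln(V₂/V₁)/ln(z₂/z₁) = ln(14.7/11.7)/ln(41.9/18.7) = 0.22826/0.80676 = 0.2829
Extrapolate from 41.9 m to 78.7 m: V₃ = 14.7 × (78.7/41.9)^0.2829 = 14.7 × 1.1952 = 17.5700 m/s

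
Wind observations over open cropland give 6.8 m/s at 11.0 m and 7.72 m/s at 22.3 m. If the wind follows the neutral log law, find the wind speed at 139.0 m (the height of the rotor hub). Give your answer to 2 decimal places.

10.10 m/s

Log law: V ∝ ln(z/z₀). From the pair, with r = V₁/V₂ = 0.88083,
ln z₀ = (ln z₁ − r·ln z₂)/(1 − r) = (2.3979 − 0.88083×3.1046)/0.11917 = -2.8255 → z₀ = 0.05928 m
V₃ = V₁ · ln(z₃/z₀)/ln(z₁/z₀) = 6.8 × 7.7599/5.2234 = 10.1022 m/s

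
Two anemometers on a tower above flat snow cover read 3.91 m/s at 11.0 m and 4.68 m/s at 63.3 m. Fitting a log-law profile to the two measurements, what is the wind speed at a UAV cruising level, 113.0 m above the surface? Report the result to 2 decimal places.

Log law: V ∝ ln(z/z₀). From the pair, with r = V₁/V₂ = 0.83547,
ln z₀ = (ln z₁ − r·ln z₂)/(1 − r) = (2.3979 − 0.83547×4.1479)/0.16453 = -6.4884 → z₀ = 0.001521 m
V₃ = V₁ · ln(z₃/z₀)/ln(z₁/z₀) = 3.91 × 11.2158/8.8863 = 4.9350 m/s

4.93 m/s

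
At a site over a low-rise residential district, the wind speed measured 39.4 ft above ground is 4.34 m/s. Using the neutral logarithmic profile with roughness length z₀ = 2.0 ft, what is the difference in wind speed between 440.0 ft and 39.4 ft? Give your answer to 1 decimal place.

3.5 m/s

Log law: V₂ = V₁ · ln(z₂/z₀)/ln(z₁/z₀) = 4.34 × 5.3936/2.9806 = 7.8535 m/s
ΔV = 7.8535 − 4.34 = 3.5135 m/s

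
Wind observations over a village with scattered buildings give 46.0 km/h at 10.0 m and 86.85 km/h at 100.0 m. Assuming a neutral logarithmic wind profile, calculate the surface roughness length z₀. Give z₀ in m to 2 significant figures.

z₀ ≈ 0.75 m

Log law: V(z) ∝ ln(z/z₀). With r = V₁/V₂ = 46.0/86.85 = 0.52965,
r · ln(z₂/z₀) = ln(z₁/z₀) ⇒ ln z₀ = (ln z₁ − r·ln z₂)/(1 − r)
ln z₀ = (2.30259 − 0.52965×4.60517) / 0.47035 = -0.2903
z₀ = exp(-0.2903) = 0.7480 m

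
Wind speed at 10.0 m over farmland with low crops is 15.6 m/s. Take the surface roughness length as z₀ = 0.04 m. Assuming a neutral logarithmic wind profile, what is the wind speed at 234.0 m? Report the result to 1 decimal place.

24.5 m/s

Log law: V(z) ∝ ln(z/z₀), so V₂/V₁ = ln(z₂/z₀) / ln(z₁/z₀).
ln(234.0/0.04) = 8.6742, ln(10.0/0.04) = 5.5215
V₂ = 15.6 × 8.6742/5.5215 = 15.6 × 1.5710 = 24.5075 m/s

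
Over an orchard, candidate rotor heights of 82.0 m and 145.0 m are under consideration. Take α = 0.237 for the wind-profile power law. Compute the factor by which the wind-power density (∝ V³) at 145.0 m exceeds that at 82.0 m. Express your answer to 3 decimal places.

1.500

Speed ratio: V_B/V_A = (z_B/z_A)^α = (145.0/82.0)^0.237 = (1.7683)^0.237 = 1.14464
Power-density ratio: P_B/P_A = (V_B/V_A)³ = (1.14464)³ = 1.49972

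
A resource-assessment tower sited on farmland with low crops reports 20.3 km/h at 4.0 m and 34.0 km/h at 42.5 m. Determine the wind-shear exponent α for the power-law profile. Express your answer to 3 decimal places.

α ≈ 0.218

Power law: V₂/V₁ = (z₂/z₁)^α ⇒ α = ln(V₂/V₁) / ln(z₂/z₁)
α = ln(34.0/20.3) / ln(42.5/4.0) = ln(1.6749) / ln(10.6250)
  = 0.51574 / 2.36321 = 0.21824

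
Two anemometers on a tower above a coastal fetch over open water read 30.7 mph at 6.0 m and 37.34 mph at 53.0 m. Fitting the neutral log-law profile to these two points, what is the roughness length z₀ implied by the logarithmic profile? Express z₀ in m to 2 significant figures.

z₀ ≈ 0.00025 m

Log law: V(z) ∝ ln(z/z₀). With r = V₁/V₂ = 30.7/37.34 = 0.82217,
r · ln(z₂/z₀) = ln(z₁/z₀) ⇒ ln z₀ = (ln z₁ − r·ln z₂)/(1 − r)
ln z₀ = (1.79176 − 0.82217×3.97029) / 0.17783 = -8.2807
z₀ = exp(-8.2807) = 0.0002534 m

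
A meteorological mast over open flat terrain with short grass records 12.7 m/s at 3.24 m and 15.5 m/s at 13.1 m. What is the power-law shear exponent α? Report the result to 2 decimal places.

Power law: V₂/V₁ = (z₂/z₁)^α ⇒ α = ln(V₂/V₁) / ln(z₂/z₁)
α = ln(15.5/12.7) / ln(13.1/3.24) = ln(1.2205) / ln(4.0432)
  = 0.19924 / 1.39704 = 0.14261

α ≈ 0.14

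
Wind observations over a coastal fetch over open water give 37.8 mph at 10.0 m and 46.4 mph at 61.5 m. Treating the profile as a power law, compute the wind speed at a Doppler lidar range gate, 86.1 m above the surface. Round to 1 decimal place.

48.2 mph

First find α: α = ln(V₂/V₁)/ln(z₂/z₁) = ln(46.4/37.8)/ln(61.5/10.0) = 0.20499/1.81645 = 0.1129
Extrapolate from 61.5 m to 86.1 m: V₃ = 46.4 × (86.1/61.5)^0.1129 = 46.4 × 1.0387 = 48.1958 mph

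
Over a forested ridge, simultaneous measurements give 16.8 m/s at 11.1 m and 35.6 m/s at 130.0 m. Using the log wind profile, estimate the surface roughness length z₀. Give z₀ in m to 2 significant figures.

z₀ ≈ 1.2 m

Log law: V(z) ∝ ln(z/z₀). With r = V₁/V₂ = 16.8/35.6 = 0.47191,
r · ln(z₂/z₀) = ln(z₁/z₀) ⇒ ln z₀ = (ln z₁ − r·ln z₂)/(1 − r)
ln z₀ = (2.40695 − 0.47191×4.86753) / 0.52809 = 0.2081
z₀ = exp(0.2081) = 1.231 m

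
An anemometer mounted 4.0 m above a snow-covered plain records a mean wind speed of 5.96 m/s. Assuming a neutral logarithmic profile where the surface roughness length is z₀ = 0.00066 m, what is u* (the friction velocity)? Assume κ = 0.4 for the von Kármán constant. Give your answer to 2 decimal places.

Log law: V(z) = (u*/κ) · ln(z/z₀) ⇒ u* = κ · V / ln(z/z₀)
u* = 0.4 × 5.96 / ln(4.0/0.00066) = 0.4 × 5.96 / 8.7096
   = 2.3840 / 8.7096 = 0.2737 m/s

u* ≈ 0.27 m/s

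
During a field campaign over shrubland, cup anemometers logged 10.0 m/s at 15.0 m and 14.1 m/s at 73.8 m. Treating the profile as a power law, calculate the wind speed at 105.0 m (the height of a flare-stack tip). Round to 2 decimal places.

First find α: α = ln(V₂/V₁)/ln(z₂/z₁) = ln(14.1/10.0)/ln(73.8/15.0) = 0.34359/1.59331 = 0.2156
Extrapolate from 73.8 m to 105.0 m: V₃ = 14.1 × (105.0/73.8)^0.2156 = 14.1 × 1.0790 = 15.2139 m/s

15.21 m/s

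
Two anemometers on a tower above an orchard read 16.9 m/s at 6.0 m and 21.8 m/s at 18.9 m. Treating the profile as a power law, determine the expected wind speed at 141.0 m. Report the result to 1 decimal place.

First find α: α = ln(V₂/V₁)/ln(z₂/z₁) = ln(21.8/16.9)/ln(18.9/6.0) = 0.25460/1.14740 = 0.2219
Extrapolate from 18.9 m to 141.0 m: V₃ = 21.8 × (141.0/18.9)^0.2219 = 21.8 × 1.5619 = 34.0496 m/s

34.0 m/s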